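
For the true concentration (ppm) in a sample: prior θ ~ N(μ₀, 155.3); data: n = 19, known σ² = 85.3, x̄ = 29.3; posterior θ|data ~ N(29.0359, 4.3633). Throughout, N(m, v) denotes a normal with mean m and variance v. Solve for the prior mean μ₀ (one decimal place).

μ₀ = 19.9

With known observation variance, the Normal–Normal posterior has precision τ_n = τ₀ + n/σ² and mean μ_n = (τ₀μ₀ + (n/σ²)x̄)/τ_n.
Here τ₀ = 1/155.3 = 0.006439 and τ_data = 19/85.3 = 0.222743, so τ_n = 0.229182.
Rearranging for μ₀: μ₀ = (μ_n·τ_n − τ_data·x̄)/τ₀ = (29.0359·0.229182 − 0.222743·29.3) / 0.006439 = 0.128136/0.006439 ≈ 19.9.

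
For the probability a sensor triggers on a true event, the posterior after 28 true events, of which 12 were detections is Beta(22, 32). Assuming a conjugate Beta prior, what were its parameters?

Beta(10, 16)

A Beta(α, β) prior with s successes and f failures in binomial data gives a Beta(α+s, β+f) posterior.
So α = 22 − 12 = 10 and β = 32 − 16 = 16.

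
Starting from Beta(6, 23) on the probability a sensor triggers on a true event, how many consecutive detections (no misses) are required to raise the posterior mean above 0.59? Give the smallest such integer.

k = 28

After k detections and 0 misses the posterior is Beta(6+k, 23), with mean (6+k)/(6+23+k).
Set (6+k)/(29+k) > 0.59 and solve: k > (0.59·29 − 6)/(1 − 0.59) = 27.098.
The smallest integer exceeding 27.098 is 28, and checking k=28: (34)/(57) = 0.5965 > 0.59.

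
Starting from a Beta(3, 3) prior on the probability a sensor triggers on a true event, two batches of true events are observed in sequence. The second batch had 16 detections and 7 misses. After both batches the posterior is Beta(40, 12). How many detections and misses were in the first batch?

Because Beta–binomial updating is additive in the counts, the combined data contributed (α_post−α_prior, β_post−β_prior) successes and failures.
Total across both batches: 40−3=37 detections, 12−3=9 misses.
Subtract the second batch: 37−16=21 detections and 9−7=2 misses.

21 detections and 2 misses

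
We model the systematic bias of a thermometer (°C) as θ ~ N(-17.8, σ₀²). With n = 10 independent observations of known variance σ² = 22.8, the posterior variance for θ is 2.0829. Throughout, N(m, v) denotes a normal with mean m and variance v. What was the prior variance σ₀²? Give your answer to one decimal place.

σ₀² = 24.1

Posterior precision equals prior precision plus data precision: 1/σ_n² = 1/σ₀² + n/σ².
So 1/σ₀² = 1/2.0829 − 10/22.8 = 0.480100 − 0.438596 = 0.041504.
Hence σ₀² = 1/0.041504 ≈ 24.1.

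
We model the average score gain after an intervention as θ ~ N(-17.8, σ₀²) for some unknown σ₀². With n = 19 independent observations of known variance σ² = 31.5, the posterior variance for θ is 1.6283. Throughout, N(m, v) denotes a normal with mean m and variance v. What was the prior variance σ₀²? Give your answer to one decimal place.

σ₀² = 91.2

For the Normal–Normal model with known σ², precisions add: τ_n = τ₀ + n/σ².
So 1/σ₀² = 1/1.6283 − 19/31.5 = 0.614137 − 0.603175 = 0.010962.
Hence σ₀² = 1/0.010962 ≈ 91.2.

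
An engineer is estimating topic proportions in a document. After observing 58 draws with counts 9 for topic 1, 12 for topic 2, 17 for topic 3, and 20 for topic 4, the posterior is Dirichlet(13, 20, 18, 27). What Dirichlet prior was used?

For a Dirichlet(α) prior with multinomial counts c, the posterior is Dirichlet(α + c) componentwise.
Subtract each count from the matching posterior parameter: 13−9=4, 20−12=8, 18−17=1, 27−20=7.

Dirichlet(4, 8, 1, 7)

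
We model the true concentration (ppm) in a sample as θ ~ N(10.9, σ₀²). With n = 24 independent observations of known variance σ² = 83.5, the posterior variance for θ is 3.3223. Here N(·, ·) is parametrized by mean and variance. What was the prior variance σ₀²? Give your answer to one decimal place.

For the Normal–Normal model with known σ², precisions add: τ_n = τ₀ + n/σ².
So 1/σ₀² = 1/3.3223 − 24/83.5 = 0.300996 − 0.287425 = 0.013571.
Hence σ₀² = 1/0.013571 ≈ 73.7.

σ₀² = 73.7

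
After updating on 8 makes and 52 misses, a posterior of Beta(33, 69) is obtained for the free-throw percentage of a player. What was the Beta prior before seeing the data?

Beta(25, 17)

Under Beta–binomial conjugacy the posterior parameters are (a+s, b+f).
So a = 33 − 8 = 25 and b = 69 − 52 = 17.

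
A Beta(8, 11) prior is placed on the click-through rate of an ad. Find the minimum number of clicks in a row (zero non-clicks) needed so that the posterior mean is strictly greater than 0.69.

k = 17

After k clicks and 0 non-clicks the posterior is Beta(8+k, 11), with mean (8+k)/(8+11+k).
Set (8+k)/(19+k) > 0.69 and solve: k > (0.69·19 − 8)/(1 − 0.69) = 16.484.
The smallest integer exceeding 16.484 is 17.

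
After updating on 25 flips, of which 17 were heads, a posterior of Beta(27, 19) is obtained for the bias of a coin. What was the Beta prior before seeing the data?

Beta is conjugate to the binomial likelihood: posterior = Beta(α+s, β+f).
So α = 27 − 17 = 10 and β = 19 − 8 = 11.

Beta(10, 11)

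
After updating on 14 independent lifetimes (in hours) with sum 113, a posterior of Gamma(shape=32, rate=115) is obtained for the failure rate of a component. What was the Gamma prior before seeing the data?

Gamma(shape=18, rate=2)

For an exponential likelihood with a Gamma(α, β) prior on the rate, n observations with total T give posterior Gamma(α+n, β+T).
So α = 32 − 14 = 18 and β = 115 − 113 = 2.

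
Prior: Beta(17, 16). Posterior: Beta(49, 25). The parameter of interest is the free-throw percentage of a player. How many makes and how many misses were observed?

Under Beta–binomial conjugacy the posterior parameters are (α+s, β+f).
Match parameters: s=49−17=32, f=25−16=9.

32 makes and 9 misses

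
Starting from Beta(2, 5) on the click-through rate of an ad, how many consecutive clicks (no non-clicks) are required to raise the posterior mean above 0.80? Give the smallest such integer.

After k clicks and 0 non-clicks the posterior is Beta(2+k, 5), with mean (2+k)/(2+5+k).
Set (2+k)/(7+k) > 0.80 and solve: k > (0.80·7 − 2)/(1 − 0.80) = 18.000.
The smallest integer exceeding 18.000 is 19, and checking k=19: (21)/(26) = 0.8077 > 0.80.

k = 19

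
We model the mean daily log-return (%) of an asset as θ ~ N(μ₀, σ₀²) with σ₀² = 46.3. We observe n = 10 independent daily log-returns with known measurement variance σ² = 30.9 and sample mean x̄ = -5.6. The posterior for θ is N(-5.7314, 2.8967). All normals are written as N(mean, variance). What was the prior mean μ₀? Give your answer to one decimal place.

μ₀ = -7.7

The posterior mean is a precision-weighted average: μ_n = (τ₀μ₀ + τ_data·x̄)/(τ₀+τ_data), with τ₀=1/σ₀² and τ_data=n/σ².
Here τ₀ = 1/46.3 = 0.021598 and τ_data = 10/30.9 = 0.323625, so τ_n = 0.345223.
Rearranging for μ₀: μ₀ = (μ_n·τ_n − τ_data·x̄)/τ₀ = (-5.7314·0.345223 − 0.323625·-5.6) / 0.021598 = -0.166311/0.021598 ≈ -7.7.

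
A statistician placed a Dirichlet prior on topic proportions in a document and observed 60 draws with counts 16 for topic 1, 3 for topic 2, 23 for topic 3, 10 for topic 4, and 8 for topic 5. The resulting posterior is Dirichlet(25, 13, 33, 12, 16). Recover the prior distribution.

For a Dirichlet(α) prior with multinomial counts c, the posterior is Dirichlet(α + c) componentwise.
Subtract each count from the matching posterior parameter: 25−16=9, 13−3=10, 33−23=10, 12−10=2, 16−8=8.

Dirichlet(9, 10, 10, 2, 8)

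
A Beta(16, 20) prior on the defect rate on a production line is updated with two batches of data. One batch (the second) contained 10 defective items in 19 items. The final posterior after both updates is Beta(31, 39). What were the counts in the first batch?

Because Beta–binomial updating is additive in the counts, the combined data contributed (α_post−α_prior, β_post−β_prior) successes and failures.
Total across both batches: 31−16=15 defective items, 39−20=19 good items.
Subtract the second batch: 15−10=5 defective items and 19−9=10 good items.

5 defective items and 10 good items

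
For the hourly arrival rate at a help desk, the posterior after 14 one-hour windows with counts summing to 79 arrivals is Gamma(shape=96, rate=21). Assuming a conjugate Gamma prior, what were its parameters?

A Gamma(α, β) prior (rate parametrization) on a Poisson rate with n observations summing to S gives posterior Gamma(α+S, β+n).
So α = 96 − 79 = 17 and β = 21 − 14 = 7.

Gamma(shape=17, rate=7)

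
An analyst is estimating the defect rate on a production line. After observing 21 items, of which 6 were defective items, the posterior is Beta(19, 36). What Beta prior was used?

A Beta(a, b) prior with s successes and f failures in binomial data gives a Beta(a+s, b+f) posterior.
So a = 19 − 6 = 13 and b = 36 − 15 = 21.

Beta(13, 21)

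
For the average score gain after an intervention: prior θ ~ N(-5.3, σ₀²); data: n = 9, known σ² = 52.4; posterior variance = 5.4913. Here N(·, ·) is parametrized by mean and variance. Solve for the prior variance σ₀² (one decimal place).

σ₀² = 96.6

For the Normal–Normal model with known σ², precisions add: τ_n = τ₀ + n/σ².
So 1/σ₀² = 1/5.4913 − 9/52.4 = 0.182106 − 0.171756 = 0.010350.
Hence σ₀² = 1/0.010350 ≈ 96.6.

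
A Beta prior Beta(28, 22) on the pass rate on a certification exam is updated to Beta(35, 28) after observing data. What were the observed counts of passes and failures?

7 passes and 6 failures

A Beta(α, β) prior with s successes and f failures in binomial data gives a Beta(α+s, β+f) posterior.
So s = 35 − 28 = 7 and f = 28 − 22 = 6.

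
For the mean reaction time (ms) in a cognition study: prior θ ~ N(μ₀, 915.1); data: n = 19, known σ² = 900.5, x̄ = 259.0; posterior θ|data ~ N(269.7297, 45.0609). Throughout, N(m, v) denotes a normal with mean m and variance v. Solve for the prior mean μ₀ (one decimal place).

μ₀ = 476.9

The posterior mean is a precision-weighted average: μ_n = (τ₀μ₀ + τ_data·x̄)/(τ₀+τ_data), with τ₀=1/σ₀² and τ_data=n/σ².
Here τ₀ = 1/915.1 = 0.001093 and τ_data = 19/900.5 = 0.021099, so τ_n = 0.022192.
Rearranging for μ₀: μ₀ = (μ_n·τ_n − τ_data·x̄)/τ₀ = (269.7297·0.022192 − 0.021099·259.0) / 0.001093 = 0.521201/0.001093 ≈ 476.9.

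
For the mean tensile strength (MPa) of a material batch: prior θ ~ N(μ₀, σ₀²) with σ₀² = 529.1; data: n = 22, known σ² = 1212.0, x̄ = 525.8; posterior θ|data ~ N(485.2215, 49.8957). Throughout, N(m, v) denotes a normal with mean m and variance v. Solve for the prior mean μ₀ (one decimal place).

With known observation variance, the Normal–Normal posterior has precision τ_n = τ₀ + n/σ² and mean μ_n = (τ₀μ₀ + (n/σ²)x̄)/τ_n.
Here τ₀ = 1/529.1 = 0.001890 and τ_data = 22/1212.0 = 0.018152, so τ_n = 0.020042.
Rearranging for μ₀: μ₀ = (μ_n·τ_n − τ_data·x̄)/τ₀ = (485.2215·0.020042 − 0.018152·525.8) / 0.001890 = 0.180488/0.001890 ≈ 95.5.

μ₀ = 95.5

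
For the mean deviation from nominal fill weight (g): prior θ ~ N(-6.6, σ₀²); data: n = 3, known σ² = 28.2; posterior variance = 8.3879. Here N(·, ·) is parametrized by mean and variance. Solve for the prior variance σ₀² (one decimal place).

σ₀² = 77.9

For the Normal–Normal model with known σ², precisions add: τ_n = τ₀ + n/σ².
So 1/σ₀² = 1/8.3879 − 3/28.2 = 0.119219 − 0.106383 = 0.012836.
Hence σ₀² = 1/0.012836 ≈ 77.9.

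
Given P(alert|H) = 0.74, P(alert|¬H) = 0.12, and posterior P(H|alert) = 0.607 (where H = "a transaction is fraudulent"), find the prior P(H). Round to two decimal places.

Bayes' rule in odds form gives O(H|E) = O(H)·[P(E|H)/P(E|¬H)], hence O(H) = O(H|E)/LR.
Posterior odds = 0.607/(1−0.607) = 1.5445. LR = 0.74/0.12 = 6.1667.
Prior odds = 1.5445/6.1667 = 0.2505, so P(H) = 0.2505/(1+0.2505) ≈ 0.20.

P(H) = 0.20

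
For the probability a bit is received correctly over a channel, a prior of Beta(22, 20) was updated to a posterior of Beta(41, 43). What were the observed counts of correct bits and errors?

A Beta(a, b) prior with s successes and f failures in binomial data gives a Beta(a+s, b+f) posterior.
So s = 41 − 22 = 19 and f = 43 − 20 = 23.

19 correct bits and 23 errors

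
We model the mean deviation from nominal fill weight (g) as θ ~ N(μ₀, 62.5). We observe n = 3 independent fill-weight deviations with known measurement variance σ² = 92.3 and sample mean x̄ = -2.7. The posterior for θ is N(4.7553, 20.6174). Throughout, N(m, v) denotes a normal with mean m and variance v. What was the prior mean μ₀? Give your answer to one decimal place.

μ₀ = 19.9

With known observation variance, the Normal–Normal posterior has precision τ_n = τ₀ + n/σ² and mean μ_n = (τ₀μ₀ + (n/σ²)x̄)/τ_n.
Here τ₀ = 1/62.5 = 0.016000 and τ_data = 3/92.3 = 0.032503, so τ_n = 0.048503.
Rearranging for μ₀: μ₀ = (μ_n·τ_n − τ_data·x̄)/τ₀ = (4.7553·0.048503 − 0.032503·-2.7) / 0.016000 = 0.318404/0.016000 ≈ 19.9.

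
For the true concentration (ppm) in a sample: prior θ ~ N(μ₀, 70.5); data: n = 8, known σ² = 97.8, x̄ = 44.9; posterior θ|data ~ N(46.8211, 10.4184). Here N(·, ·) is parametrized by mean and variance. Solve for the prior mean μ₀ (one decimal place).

The posterior mean is a precision-weighted average: μ_n = (τ₀μ₀ + τ_data·x̄)/(τ₀+τ_data), with τ₀=1/σ₀² and τ_data=n/σ².
Here τ₀ = 1/70.5 = 0.014184 and τ_data = 8/97.8 = 0.081800, so τ_n = 0.095984.
Rearranging for μ₀: μ₀ = (μ_n·τ_n − τ_data·x̄)/τ₀ = (46.8211·0.095984 − 0.081800·44.9) / 0.014184 = 0.821256/0.014184 ≈ 57.9.

μ₀ = 57.9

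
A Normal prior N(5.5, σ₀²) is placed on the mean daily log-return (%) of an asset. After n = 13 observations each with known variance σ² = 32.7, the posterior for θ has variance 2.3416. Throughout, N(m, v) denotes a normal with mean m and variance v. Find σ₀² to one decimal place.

σ₀² = 33.9

For the Normal–Normal model with known σ², precisions add: τ_n = τ₀ + n/σ².
So 1/σ₀² = 1/2.3416 − 13/32.7 = 0.427058 − 0.397554 = 0.029504.
Hence σ₀² = 1/0.029504 ≈ 33.9.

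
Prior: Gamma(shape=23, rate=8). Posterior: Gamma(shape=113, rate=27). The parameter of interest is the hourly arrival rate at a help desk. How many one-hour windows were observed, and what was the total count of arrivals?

n = 19 one-hour windows with total 90 arrivals

Gamma–Poisson conjugacy: posterior shape = α + Σxᵢ, posterior rate = β + n.
Matching: Σxᵢ = 113 − 23 = 90 and n = 27 − 8 = 19.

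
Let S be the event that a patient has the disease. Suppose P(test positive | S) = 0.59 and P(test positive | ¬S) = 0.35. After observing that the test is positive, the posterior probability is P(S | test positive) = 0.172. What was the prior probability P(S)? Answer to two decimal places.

Bayes' rule in odds form gives O(S|E) = O(S)·[P(E|S)/P(E|¬S)], hence O(S) = O(S|E)/LR.
Posterior odds = 0.172/(1−0.172) = 0.2077. LR = 0.59/0.35 = 1.6857.
Prior odds = 0.2077/1.6857 = 0.1232, so P(S) = 0.1232/(1+0.1232) ≈ 0.11.

P(S) = 0.11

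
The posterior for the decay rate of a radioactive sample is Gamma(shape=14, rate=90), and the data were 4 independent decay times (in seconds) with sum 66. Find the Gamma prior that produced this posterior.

For an exponential likelihood with a Gamma(α, β) prior on the rate, n observations with total T give posterior Gamma(α+n, β+T).
So α = 14 − 4 = 10 and β = 90 − 66 = 24.

Gamma(shape=10, rate=24)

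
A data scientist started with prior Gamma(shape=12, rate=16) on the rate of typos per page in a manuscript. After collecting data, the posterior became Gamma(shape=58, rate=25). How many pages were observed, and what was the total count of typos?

A Gamma(α, β) prior (rate parametrization) on a Poisson rate with n observations summing to S gives posterior Gamma(α+S, β+n).
Matching: Σxᵢ = 58 − 12 = 46 and n = 25 − 16 = 9.

n = 9 pages with total 46 typos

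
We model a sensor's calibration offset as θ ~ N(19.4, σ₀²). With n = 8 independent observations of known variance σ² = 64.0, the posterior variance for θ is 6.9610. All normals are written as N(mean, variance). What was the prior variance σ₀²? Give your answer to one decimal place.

Posterior precision equals prior precision plus data precision: 1/σ_n² = 1/σ₀² + n/σ².
So 1/σ₀² = 1/6.9610 − 8/64.0 = 0.143658 − 0.125000 = 0.018658.
Hence σ₀² = 1/0.018658 ≈ 53.6.

σ₀² = 53.6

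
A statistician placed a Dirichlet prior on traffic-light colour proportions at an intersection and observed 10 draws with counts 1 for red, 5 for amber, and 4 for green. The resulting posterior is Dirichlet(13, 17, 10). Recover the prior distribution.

Dirichlet(12, 12, 6)

For a Dirichlet(α) prior with multinomial counts c, the posterior is Dirichlet(α + c) componentwise.
Subtract each count from the matching posterior parameter: 13−1=12, 17−5=12, 10−4=6.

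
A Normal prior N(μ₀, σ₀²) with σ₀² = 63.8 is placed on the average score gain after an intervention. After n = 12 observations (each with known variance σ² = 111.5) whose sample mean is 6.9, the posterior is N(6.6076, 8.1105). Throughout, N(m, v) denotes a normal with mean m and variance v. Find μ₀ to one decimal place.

μ₀ = 4.6

The posterior mean is a precision-weighted average: μ_n = (τ₀μ₀ + τ_data·x̄)/(τ₀+τ_data), with τ₀=1/σ₀² and τ_data=n/σ².
Here τ₀ = 1/63.8 = 0.015674 and τ_data = 12/111.5 = 0.107623, so τ_n = 0.123297.
Rearranging for μ₀: μ₀ = (μ_n·τ_n − τ_data·x̄)/τ₀ = (6.6076·0.123297 − 0.107623·6.9) / 0.015674 = 0.072099/0.015674 ≈ 4.6.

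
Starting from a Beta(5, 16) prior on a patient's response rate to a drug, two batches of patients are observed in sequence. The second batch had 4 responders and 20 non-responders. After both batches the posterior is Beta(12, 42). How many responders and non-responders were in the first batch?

3 responders and 6 non-responders

Sequential conjugate updates are equivalent to a single update on the pooled data, so total successes = posterior α − prior α and total failures = posterior β − prior β.
Total across both batches: 12−5=7 responders, 42−16=26 non-responders.
Subtract the second batch: 7−4=3 responders and 26−20=6 non-responders.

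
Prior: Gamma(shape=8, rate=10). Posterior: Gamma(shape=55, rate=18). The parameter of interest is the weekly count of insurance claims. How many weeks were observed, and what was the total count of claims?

A Gamma(α, β) prior (rate parametrization) on a Poisson rate with n observations summing to S gives posterior Gamma(α+S, β+n).
Matching: Σxᵢ = 55 − 8 = 47 and n = 18 − 10 = 8.

n = 8 weeks with total 47 claims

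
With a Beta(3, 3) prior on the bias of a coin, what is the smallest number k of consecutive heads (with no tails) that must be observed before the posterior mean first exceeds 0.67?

k = 4

After k heads and 0 tails the posterior is Beta(3+k, 3), with mean (3+k)/(3+3+k).
Set (3+k)/(6+k) > 0.67 and solve: k > (0.67·6 − 3)/(1 − 0.67) = 3.091.
The smallest integer exceeding 3.091 is 4, and checking k=4: (7)/(10) = 0.7000 > 0.67.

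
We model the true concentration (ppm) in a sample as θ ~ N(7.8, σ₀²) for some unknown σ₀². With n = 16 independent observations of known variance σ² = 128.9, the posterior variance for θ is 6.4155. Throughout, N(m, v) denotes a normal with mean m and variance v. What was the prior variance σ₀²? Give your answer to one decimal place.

Posterior precision equals prior precision plus data precision: 1/σ_n² = 1/σ₀² + n/σ².
So 1/σ₀² = 1/6.4155 − 16/128.9 = 0.155872 − 0.124127 = 0.031745.
Hence σ₀² = 1/0.031745 ≈ 31.5.

σ₀² = 31.5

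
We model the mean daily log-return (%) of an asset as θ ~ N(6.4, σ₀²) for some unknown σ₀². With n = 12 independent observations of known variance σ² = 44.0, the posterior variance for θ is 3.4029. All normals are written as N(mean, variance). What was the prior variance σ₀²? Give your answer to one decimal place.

σ₀² = 47.3

For the Normal–Normal model with known σ², precisions add: τ_n = τ₀ + n/σ².
So 1/σ₀² = 1/3.4029 − 12/44.0 = 0.293867 − 0.272727 = 0.021140.
Hence σ₀² = 1/0.021140 ≈ 47.3.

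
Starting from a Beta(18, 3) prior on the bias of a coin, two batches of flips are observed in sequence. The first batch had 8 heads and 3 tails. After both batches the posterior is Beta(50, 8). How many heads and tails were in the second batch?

24 heads and 2 tails

Because Beta–binomial updating is additive in the counts, the combined data contributed (α_post−α_prior, β_post−β_prior) successes and failures.
Total across both batches: 50−18=32 heads, 8−3=5 tails.
Subtract the first batch: 32−8=24 heads and 5−3=2 tails.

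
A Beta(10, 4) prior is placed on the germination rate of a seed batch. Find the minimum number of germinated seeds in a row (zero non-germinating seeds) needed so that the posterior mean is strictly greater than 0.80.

After k germinated seeds and 0 non-germinating seeds the posterior is Beta(10+k, 4), with mean (10+k)/(10+4+k).
Set (10+k)/(14+k) > 0.80 and solve: k > (0.80·14 − 10)/(1 − 0.80) = 6.000.
The smallest integer exceeding 6.000 is 7.

k = 7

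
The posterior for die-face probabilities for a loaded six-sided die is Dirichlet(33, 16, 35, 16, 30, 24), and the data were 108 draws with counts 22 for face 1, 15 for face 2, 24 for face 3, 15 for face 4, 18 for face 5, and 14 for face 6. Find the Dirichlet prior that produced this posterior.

For a Dirichlet(α) prior with multinomial counts c, the posterior is Dirichlet(α + c) componentwise.
Subtract each count from the matching posterior parameter: 33−22=11, 16−15=1, 35−24=11, 16−15=1, 30−18=12, 24−14=10.

Dirichlet(11, 1, 11, 1, 12, 10)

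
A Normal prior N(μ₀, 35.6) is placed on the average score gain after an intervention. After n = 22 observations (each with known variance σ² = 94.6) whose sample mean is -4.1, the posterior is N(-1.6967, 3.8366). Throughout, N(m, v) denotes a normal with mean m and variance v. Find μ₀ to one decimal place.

The posterior mean is a precision-weighted average: μ_n = (τ₀μ₀ + τ_data·x̄)/(τ₀+τ_data), with τ₀=1/σ₀² and τ_data=n/σ².
Here τ₀ = 1/35.6 = 0.028090 and τ_data = 22/94.6 = 0.232558, so τ_n = 0.260648.
Rearranging for μ₀: μ₀ = (μ_n·τ_n − τ_data·x̄)/τ₀ = (-1.6967·0.260648 − 0.232558·-4.1) / 0.028090 = 0.511246/0.028090 ≈ 18.2.

μ₀ = 18.2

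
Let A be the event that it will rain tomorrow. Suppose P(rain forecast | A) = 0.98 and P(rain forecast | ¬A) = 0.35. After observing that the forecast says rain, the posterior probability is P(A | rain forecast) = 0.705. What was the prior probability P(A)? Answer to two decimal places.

In odds form, posterior odds = prior odds × likelihood ratio, so prior odds = posterior odds ÷ LR.
Posterior odds = 0.705/(1−0.705) = 2.3898. LR = 0.98/0.35 = 2.8000.
Prior odds = 2.3898/2.8000 = 0.8535, so P(A) = 0.8535/(1+0.8535) ≈ 0.46.

P(A) = 0.46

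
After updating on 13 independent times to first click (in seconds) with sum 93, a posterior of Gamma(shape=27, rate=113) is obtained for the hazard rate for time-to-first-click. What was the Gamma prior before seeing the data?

Gamma(shape=14, rate=20)

Gamma–exponential conjugacy: posterior shape = α + n, posterior rate = β + Σtᵢ.
So α = 27 − 13 = 14 and β = 113 − 93 = 20.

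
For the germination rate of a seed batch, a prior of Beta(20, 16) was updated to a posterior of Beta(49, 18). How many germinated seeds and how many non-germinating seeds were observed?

29 germinated seeds and 2 non-germinating seeds

Under Beta–binomial conjugacy the posterior parameters are (α+s, β+f).
So s = 49 − 20 = 29 and f = 18 − 16 = 2.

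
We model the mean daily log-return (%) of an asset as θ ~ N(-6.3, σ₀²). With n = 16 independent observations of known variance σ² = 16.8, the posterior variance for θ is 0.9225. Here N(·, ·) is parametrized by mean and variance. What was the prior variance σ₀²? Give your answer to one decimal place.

σ₀² = 7.6

Posterior precision equals prior precision plus data precision: 1/σ_n² = 1/σ₀² + n/σ².
So 1/σ₀² = 1/0.9225 − 16/16.8 = 1.084011 − 0.952381 = 0.131630.
Hence σ₀² = 1/0.131630 ≈ 7.6.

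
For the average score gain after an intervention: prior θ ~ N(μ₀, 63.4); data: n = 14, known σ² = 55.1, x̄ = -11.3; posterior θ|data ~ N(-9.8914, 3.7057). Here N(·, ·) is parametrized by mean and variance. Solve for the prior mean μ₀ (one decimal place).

μ₀ = 12.8

With known observation variance, the Normal–Normal posterior has precision τ_n = τ₀ + n/σ² and mean μ_n = (τ₀μ₀ + (n/σ²)x̄)/τ_n.
Here τ₀ = 1/63.4 = 0.015773 and τ_data = 14/55.1 = 0.254083, so τ_n = 0.269856.
Rearranging for μ₀: μ₀ = (μ_n·τ_n − τ_data·x̄)/τ₀ = (-9.8914·0.269856 − 0.254083·-11.3) / 0.015773 = 0.201884/0.015773 ≈ 12.8.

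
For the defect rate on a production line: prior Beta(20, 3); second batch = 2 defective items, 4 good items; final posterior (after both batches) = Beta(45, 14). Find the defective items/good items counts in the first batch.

23 defective items and 7 good items

Because Beta–binomial updating is additive in the counts, the combined data contributed (α_post−α_prior, β_post−β_prior) successes and failures.
Total across both batches: 45−20=25 defective items, 14−3=11 good items.
Subtract the second batch: 25−2=23 defective items and 11−4=7 good items.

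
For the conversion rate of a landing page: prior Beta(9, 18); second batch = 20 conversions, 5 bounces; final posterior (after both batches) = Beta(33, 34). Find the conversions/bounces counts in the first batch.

4 conversions and 11 bounces

Sequential conjugate updates are equivalent to a single update on the pooled data, so total successes = posterior α − prior α and total failures = posterior β − prior β.
Total across both batches: 33−9=24 conversions, 34−18=16 bounces.
Subtract the second batch: 24−20=4 conversions and 16−5=11 bounces.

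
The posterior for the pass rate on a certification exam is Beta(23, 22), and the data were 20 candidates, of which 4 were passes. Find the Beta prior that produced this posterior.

Beta(19, 6)

A Beta(α, β) prior with s successes and f failures in binomial data gives a Beta(α+s, β+f) posterior.
So α = 23 − 4 = 19 and β = 22 − 16 = 6.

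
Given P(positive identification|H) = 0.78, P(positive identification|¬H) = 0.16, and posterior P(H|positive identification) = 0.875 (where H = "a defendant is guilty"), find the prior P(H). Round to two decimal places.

Bayes' rule in odds form gives O(H|E) = O(H)·[P(E|H)/P(E|¬H)], hence O(H) = O(H|E)/LR.
Posterior odds = 0.875/(1−0.875) = 7.0000. LR = 0.78/0.16 = 4.8750.
Prior odds = 7.0000/4.8750 = 1.4359, so P(H) = 1.4359/(1+1.4359) ≈ 0.59.

P(H) = 0.59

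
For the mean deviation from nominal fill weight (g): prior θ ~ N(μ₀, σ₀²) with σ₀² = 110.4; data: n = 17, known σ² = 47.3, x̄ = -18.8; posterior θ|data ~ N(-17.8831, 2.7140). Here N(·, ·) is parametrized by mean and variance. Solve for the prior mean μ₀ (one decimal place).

The posterior mean is a precision-weighted average: μ_n = (τ₀μ₀ + τ_data·x̄)/(τ₀+τ_data), with τ₀=1/σ₀² and τ_data=n/σ².
Here τ₀ = 1/110.4 = 0.009058 and τ_data = 17/47.3 = 0.359408, so τ_n = 0.368466.
Rearranging for μ₀: μ₀ = (μ_n·τ_n − τ_data·x̄)/τ₀ = (-17.8831·0.368466 − 0.359408·-18.8) / 0.009058 = 0.167556/0.009058 ≈ 18.5.

μ₀ = 18.5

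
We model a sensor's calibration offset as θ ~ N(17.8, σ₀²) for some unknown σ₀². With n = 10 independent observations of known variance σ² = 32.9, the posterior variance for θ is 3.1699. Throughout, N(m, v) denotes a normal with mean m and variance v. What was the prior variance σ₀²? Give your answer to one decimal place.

σ₀² = 86.8

For the Normal–Normal model with known σ², precisions add: τ_n = τ₀ + n/σ².
So 1/σ₀² = 1/3.1699 − 10/32.9 = 0.315467 − 0.303951 = 0.011516.
Hence σ₀² = 1/0.011516 ≈ 86.8.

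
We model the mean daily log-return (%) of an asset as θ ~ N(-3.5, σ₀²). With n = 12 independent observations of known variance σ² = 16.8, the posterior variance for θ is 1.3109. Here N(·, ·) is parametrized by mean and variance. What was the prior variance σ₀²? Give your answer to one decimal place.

For the Normal–Normal model with known σ², precisions add: τ_n = τ₀ + n/σ².
So 1/σ₀² = 1/1.3109 − 12/16.8 = 0.762835 − 0.714286 = 0.048549.
Hence σ₀² = 1/0.048549 ≈ 20.6.

σ₀² = 20.6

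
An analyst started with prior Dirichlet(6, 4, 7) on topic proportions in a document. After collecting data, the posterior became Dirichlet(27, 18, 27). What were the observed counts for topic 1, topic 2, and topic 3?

counts (21, 14, 20)

For a Dirichlet(α) prior with multinomial counts c, the posterior is Dirichlet(α + c) componentwise.
Counts are posterior − prior componentwise: 27−6=21, 18−4=14, 27−7=20.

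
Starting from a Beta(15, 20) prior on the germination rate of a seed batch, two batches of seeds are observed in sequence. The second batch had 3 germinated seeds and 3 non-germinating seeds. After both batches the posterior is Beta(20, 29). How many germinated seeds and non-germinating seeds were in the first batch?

Sequential conjugate updates are equivalent to a single update on the pooled data, so total successes = posterior α − prior α and total failures = posterior β − prior β.
Total across both batches: 20−15=5 germinated seeds, 29−20=9 non-germinating seeds.
Subtract the second batch: 5−3=2 germinated seeds and 9−3=6 non-germinating seeds.

2 germinated seeds and 6 non-germinating seeds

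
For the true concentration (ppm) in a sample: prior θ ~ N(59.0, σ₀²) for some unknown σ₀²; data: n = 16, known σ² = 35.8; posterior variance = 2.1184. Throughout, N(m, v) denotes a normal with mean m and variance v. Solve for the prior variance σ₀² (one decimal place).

σ₀² = 39.8

Posterior precision equals prior precision plus data precision: 1/σ_n² = 1/σ₀² + n/σ².
So 1/σ₀² = 1/2.1184 − 16/35.8 = 0.472054 − 0.446927 = 0.025127.
Hence σ₀² = 1/0.025127 ≈ 39.8.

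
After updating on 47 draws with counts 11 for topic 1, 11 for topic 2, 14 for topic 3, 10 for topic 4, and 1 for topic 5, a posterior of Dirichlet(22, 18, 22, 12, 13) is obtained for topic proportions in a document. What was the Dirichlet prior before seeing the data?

For a Dirichlet(α) prior with multinomial counts c, the posterior is Dirichlet(α + c) componentwise.
Subtract each count from the matching posterior parameter: 22−11=11, 18−11=7, 22−14=8, 12−10=2, 13−1=12.

Dirichlet(11, 7, 8, 2, 12)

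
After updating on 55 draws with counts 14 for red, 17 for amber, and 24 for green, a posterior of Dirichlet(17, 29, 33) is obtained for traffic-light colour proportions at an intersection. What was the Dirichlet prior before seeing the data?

Dirichlet(3, 12, 9)

For a Dirichlet(α) prior with multinomial counts c, the posterior is Dirichlet(α + c) componentwise.
Subtract each count from the matching posterior parameter: 17−14=3, 29−17=12, 33−24=9.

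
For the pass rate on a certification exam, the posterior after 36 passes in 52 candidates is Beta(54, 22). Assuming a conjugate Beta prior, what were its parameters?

Beta is conjugate to the binomial likelihood: posterior = Beta(a+s, b+f).
So a = 54 − 36 = 18 and b = 22 − 16 = 6.

Beta(18, 6)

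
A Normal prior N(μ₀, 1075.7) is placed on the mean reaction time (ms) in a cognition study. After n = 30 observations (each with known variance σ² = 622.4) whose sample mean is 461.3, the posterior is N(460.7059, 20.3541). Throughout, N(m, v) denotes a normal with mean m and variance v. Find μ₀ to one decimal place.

μ₀ = 429.9

The posterior mean is a precision-weighted average: μ_n = (τ₀μ₀ + τ_data·x̄)/(τ₀+τ_data), with τ₀=1/σ₀² and τ_data=n/σ².
Here τ₀ = 1/1075.7 = 0.000930 and τ_data = 30/622.4 = 0.048201, so τ_n = 0.049131.
Rearranging for μ₀: μ₀ = (μ_n·τ_n − τ_data·x̄)/τ₀ = (460.7059·0.049131 − 0.048201·461.3) / 0.000930 = 0.399820/0.000930 ≈ 429.9.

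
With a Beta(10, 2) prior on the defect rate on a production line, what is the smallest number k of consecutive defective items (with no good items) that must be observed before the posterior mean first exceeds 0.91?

k = 11

After k defective items and 0 good items the posterior is Beta(10+k, 2), with mean (10+k)/(10+2+k).
Set (10+k)/(12+k) > 0.91 and solve: k > (0.91·12 − 10)/(1 − 0.91) = 10.222.
The smallest integer exceeding 10.222 is 11.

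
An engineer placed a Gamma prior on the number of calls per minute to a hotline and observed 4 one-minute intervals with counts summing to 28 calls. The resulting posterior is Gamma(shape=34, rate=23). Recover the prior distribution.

Gamma(shape=6, rate=19)

A Gamma(α, β) prior (rate parametrization) on a Poisson rate with n observations summing to S gives posterior Gamma(α+S, β+n).
So α = 34 − 28 = 6 and β = 23 − 4 = 19.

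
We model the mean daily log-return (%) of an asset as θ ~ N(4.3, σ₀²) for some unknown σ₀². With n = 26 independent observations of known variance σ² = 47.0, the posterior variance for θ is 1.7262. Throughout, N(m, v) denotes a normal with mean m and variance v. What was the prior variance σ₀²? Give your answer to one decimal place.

σ₀² = 38.3

For the Normal–Normal model with known σ², precisions add: τ_n = τ₀ + n/σ².
So 1/σ₀² = 1/1.7262 − 26/47.0 = 0.579307 − 0.553191 = 0.026116.
Hence σ₀² = 1/0.026116 ≈ 38.3.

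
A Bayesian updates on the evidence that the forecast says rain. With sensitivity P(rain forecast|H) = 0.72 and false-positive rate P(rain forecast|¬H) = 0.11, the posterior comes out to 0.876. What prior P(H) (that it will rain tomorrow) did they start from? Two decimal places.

P(H) = 0.52

In odds form, posterior odds = prior odds × likelihood ratio, so prior odds = posterior odds ÷ LR.
Posterior odds = 0.876/(1−0.876) = 7.0645. LR = 0.72/0.11 = 6.5455.
Prior odds = 7.0645/6.5455 = 1.0793, so P(H) = 1.0793/(1+1.0793) ≈ 0.52.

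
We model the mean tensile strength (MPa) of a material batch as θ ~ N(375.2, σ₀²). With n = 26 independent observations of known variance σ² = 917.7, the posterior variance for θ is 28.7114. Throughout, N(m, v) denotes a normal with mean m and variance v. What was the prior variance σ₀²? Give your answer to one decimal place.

σ₀² = 153.9

Posterior precision equals prior precision plus data precision: 1/σ_n² = 1/σ₀² + n/σ².
So 1/σ₀² = 1/28.7114 − 26/917.7 = 0.034829 − 0.028332 = 0.006497.
Hence σ₀² = 1/0.006497 ≈ 153.9.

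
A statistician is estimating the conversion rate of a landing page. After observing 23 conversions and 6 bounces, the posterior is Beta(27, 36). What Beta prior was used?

Beta(4, 30)

A Beta(a, b) prior with s successes and f failures in binomial data gives a Beta(a+s, b+f) posterior.
Subtract the data counts: 27−23=4, 36−6=30.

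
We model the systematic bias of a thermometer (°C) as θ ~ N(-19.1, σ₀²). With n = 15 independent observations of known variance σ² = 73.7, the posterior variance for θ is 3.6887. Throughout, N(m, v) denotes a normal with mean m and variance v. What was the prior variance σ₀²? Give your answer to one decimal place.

σ₀² = 14.8

For the Normal–Normal model with known σ², precisions add: τ_n = τ₀ + n/σ².
So 1/σ₀² = 1/3.6887 − 15/73.7 = 0.271098 − 0.203528 = 0.067570.
Hence σ₀² = 1/0.067570 ≈ 14.8.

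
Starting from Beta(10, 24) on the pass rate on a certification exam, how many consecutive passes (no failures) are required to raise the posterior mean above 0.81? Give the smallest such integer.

k = 93

After k passes and 0 failures the posterior is Beta(10+k, 24), with mean (10+k)/(10+24+k).
Set (10+k)/(34+k) > 0.81 and solve: k > (0.81·34 − 10)/(1 − 0.81) = 92.316.
The smallest integer exceeding 92.316 is 93.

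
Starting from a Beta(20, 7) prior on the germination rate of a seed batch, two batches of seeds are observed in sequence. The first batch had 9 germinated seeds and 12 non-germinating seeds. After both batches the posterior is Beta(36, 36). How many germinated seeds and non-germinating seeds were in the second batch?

Sequential conjugate updates are equivalent to a single update on the pooled data, so total successes = posterior α − prior α and total failures = posterior β − prior β.
Total across both batches: 36−20=16 germinated seeds, 36−7=29 non-germinating seeds.
Subtract the first batch: 16−9=7 germinated seeds and 29−12=17 non-germinating seeds.

7 germinated seeds and 17 non-germinating seeds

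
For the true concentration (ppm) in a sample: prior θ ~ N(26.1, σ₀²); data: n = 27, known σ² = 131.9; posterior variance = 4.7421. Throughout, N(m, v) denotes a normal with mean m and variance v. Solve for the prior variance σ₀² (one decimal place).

σ₀² = 161.9

For the Normal–Normal model with known σ², precisions add: τ_n = τ₀ + n/σ².
So 1/σ₀² = 1/4.7421 − 27/131.9 = 0.210877 − 0.204701 = 0.006176.
Hence σ₀² = 1/0.006176 ≈ 161.9.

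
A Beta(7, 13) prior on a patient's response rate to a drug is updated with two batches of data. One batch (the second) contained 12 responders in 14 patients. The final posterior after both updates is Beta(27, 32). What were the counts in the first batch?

Sequential conjugate updates are equivalent to a single update on the pooled data, so total successes = posterior α − prior α and total failures = posterior β − prior β.
Total across both batches: 27−7=20 responders, 32−13=19 non-responders.
Subtract the second batch: 20−12=8 responders and 19−2=17 non-responders.

8 responders and 17 non-responders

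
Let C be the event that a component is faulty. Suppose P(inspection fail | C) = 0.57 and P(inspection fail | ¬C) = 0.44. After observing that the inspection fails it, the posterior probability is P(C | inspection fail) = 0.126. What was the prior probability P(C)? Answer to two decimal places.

P(C) = 0.10

Bayes' rule in odds form gives O(C|E) = O(C)·[P(E|C)/P(E|¬C)], hence O(C) = O(C|E)/LR.
Posterior odds = 0.126/(1−0.126) = 0.1442. LR = 0.57/0.44 = 1.2955.
Prior odds = 0.1442/1.2955 = 0.1113, so P(C) = 0.1113/(1+0.1113) ≈ 0.10.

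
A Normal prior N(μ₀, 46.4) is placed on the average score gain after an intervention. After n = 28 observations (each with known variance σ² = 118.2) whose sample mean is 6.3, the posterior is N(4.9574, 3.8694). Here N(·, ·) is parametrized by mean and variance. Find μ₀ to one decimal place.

μ₀ = -9.8

The posterior mean is a precision-weighted average: μ_n = (τ₀μ₀ + τ_data·x̄)/(τ₀+τ_data), with τ₀=1/σ₀² and τ_data=n/σ².
Here τ₀ = 1/46.4 = 0.021552 and τ_data = 28/118.2 = 0.236887, so τ_n = 0.258439.
Rearranging for μ₀: μ₀ = (μ_n·τ_n − τ_data·x̄)/τ₀ = (4.9574·0.258439 − 0.236887·6.3) / 0.021552 = -0.211203/0.021552 ≈ -9.8.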